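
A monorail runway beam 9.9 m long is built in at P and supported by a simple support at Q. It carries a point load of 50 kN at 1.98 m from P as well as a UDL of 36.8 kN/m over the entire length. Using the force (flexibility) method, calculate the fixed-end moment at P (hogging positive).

Release the roller at Q. Primary structure: cantilever fixed at P.
Free-end deflection of the primary structure under the applied loading (downward +):
  point load 50 at a = 1.98: Pa²(3L − a)/(6EI) = 905.6/EI
  UDL 36.8: wL⁴/(8EI) = 44187/EI
  δ_0 = 45093/EI
Flexibility coefficient — unit upward force at Q: δ_{QQ} = L³/(3EI) = 323.4/EI.
The prop prevents deflection at Q: R_Q = δ_0/δ_{QQ} = 45093/323.4 = 139.4 kN.
Moment equilibrium about P: M_P = Σ(load moments about P) − R_Q·L = 1902 − 139.4×9.9 = 522.1 kN·m.

M_P = 522.1 kN·m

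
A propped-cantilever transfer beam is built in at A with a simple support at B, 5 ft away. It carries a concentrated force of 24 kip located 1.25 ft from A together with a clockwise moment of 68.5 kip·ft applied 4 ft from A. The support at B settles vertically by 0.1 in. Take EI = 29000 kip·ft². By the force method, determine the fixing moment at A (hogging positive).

Remove the prop at B; the released (primary) structure is a cantilever built in at A.
Primary-structure tip deflection at B by superposition:
  point load 24 at a = 1.25: Pa²(3L − a)/(6EI) = 85.94/EI
  clockwise couple 68.5 at a = 4: M₀a(2L − a)/(2EI) = 822/EI
  δ_0 = 907.9/EI
Flexibility coefficient — unit upward force at B: δ_{BB} = L³/(3EI) = 41.67/EI.
With EI = 29000 kip·ft²: δ_0 = 0.031308 ft and δ_{BB} = 0.001437 ft/kip.
Compatibility — the beam at B must follow the support down by 0.008333 ft: δ_0 − R_B·δ_{BB} = 0.008333, so R_B = (0.031308 − 0.008333)/0.001437 = 15.99 kip.
Moment equilibrium about A: M_A = Σ(load moments about A) − R_B·L = 98.5 − 15.99×5 = 18.55 kip·ft.

M_A = 18.55 kip·ft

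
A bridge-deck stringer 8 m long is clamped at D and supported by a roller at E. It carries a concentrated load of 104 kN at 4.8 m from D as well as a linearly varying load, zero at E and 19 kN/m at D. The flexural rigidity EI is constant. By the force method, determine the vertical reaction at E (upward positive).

R_E = 60.13 kN

Remove the prop at E; the released (primary) structure is a cantilever built in at D.
Downward deflection at the released point E due to the loads:
  point load 104 at a = 4.8: Pa²(3L − a)/(6EI) = 7668/EI
  triangular load, peak 19 at the fixed end: w₀L⁴/(30EI) = 2594/EI
  δ_0 = 10262/EI
Flexibility coefficient — unit upward force at E: δ_{EE} = L³/(3EI) = 170.7/EI.
Compatibility at E: δ_0 − R_E·δ_{EE} = 0, so R_E = 10262/170.7 = 60.13 kN.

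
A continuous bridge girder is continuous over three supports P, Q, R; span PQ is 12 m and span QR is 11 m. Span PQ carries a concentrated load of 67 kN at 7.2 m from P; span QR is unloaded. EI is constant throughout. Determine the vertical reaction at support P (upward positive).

Insert a hinge at Q; M_Q is the redundant, and each span becomes simply supported.
Discontinuity in slope at Q on the released structure — sum the simple-span end rotations:
  span PQ: point load 67 at a = 7.2: Pab(L + a)/(6LEI) = 617.5/EI
  relative rotation θ_0 = (617.5 + 0)/EI = 617.5/EI
A unit hogging moment at Q produces rotation L₁/(3EI) + L₂/(3EI) = 7.667/EI.
Compatibility: M_Q·(L₁+L₂)/(3EI) = θ_0, giving M_Q = 80.54 kN·m (hogging).
Span PQ, ΣM about P with M_Q applied at Q: R_Q^{PQ}·12 = 482.4 + 80.54, so R_Q^{PQ} = 46.91 kN and R_P = 67 − 46.91 = 20.09 kN.

R_P = 20.09 kN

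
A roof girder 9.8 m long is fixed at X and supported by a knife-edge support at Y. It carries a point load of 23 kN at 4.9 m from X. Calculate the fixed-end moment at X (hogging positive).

M_X = 42.26 kN·m

Remove the prop at Y; the released (primary) structure is a cantilever built in at X.
Free-end deflection of the primary structure under the applied loading (downward +):
  point load 23 at a = 4.9: Pa²(3L − a)/(6EI) = 2255/EI
Tip deflection under a unit load at Y: L³/(3EI) = 313.7/EI.
Compatibility at Y: δ_0 − R_Y·δ_{YY} = 0, so R_Y = 2255/313.7 = 7.188 kN.
Moment equilibrium about X: M_X = Σ(load moments about X) − R_Y·L = 112.7 − 7.188×9.8 = 42.26 kN·m.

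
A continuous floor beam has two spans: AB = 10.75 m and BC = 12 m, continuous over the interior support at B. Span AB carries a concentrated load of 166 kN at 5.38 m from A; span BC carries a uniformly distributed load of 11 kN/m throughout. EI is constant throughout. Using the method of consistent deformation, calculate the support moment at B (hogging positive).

M_B = 262.6 kN·m

Release continuity at B by inserting a hinge; the redundant is the internal moment M_B. The primary structure is two simply-supported spans AB and BC.
Discontinuity in slope at B on the released structure — sum the simple-span end rotations:
  span AB: point load 166 at a = 5.38: Pab(L + a)/(6LEI) = 1199/EI
  span BC: UDL 11: wL³/(24EI) = 792/EI
  relative rotation θ_0 = (1199 + 792)/EI = 1991/EI
A unit hogging moment at B produces rotation L₁/(3EI) + L₂/(3EI) = 7.583/EI.
Compatibility: M_B·(L₁+L₂)/(3EI) = θ_0, giving M_B = 262.6 kN·m (hogging).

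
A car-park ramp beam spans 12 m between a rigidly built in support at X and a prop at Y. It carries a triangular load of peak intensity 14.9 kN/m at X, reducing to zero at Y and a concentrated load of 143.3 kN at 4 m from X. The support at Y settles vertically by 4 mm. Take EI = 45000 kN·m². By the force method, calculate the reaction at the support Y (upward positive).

Remove the prop at Y; the released (primary) structure is a cantilever built in at X.
Downward deflection at the released point Y due to the loads:
  triangular load, peak 14.9 at the fixed end: w₀L⁴/(30EI) = 10299/EI
  point load 143.3 at a = 4: Pa²(3L − a)/(6EI) = 12228/EI
  δ_0 = 22527/EI
Tip deflection under a unit load at Y: L³/(3EI) = 576/EI.
With EI = 45000 kN·m²: δ_0 = 0.5006 m and δ_{YY} = 0.0128 m/kN.
Compatibility — the beam at Y must follow the support down by 0.004 m: δ_0 − R_Y·δ_{YY} = 0.004, so R_Y = (0.5006 − 0.004)/0.0128 = 38.8 kN.

R_Y = 38.8 kN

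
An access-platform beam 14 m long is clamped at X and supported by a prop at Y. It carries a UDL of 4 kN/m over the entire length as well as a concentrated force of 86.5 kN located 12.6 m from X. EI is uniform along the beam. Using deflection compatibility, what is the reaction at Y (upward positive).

Release the roller at Y. Primary structure: cantilever fixed at X.
Downward deflection at the released point Y due to the loads:
  UDL 4: wL⁴/(8EI) = 19208/EI
  point load 86.5 at a = 12.6: Pa²(3L − a)/(6EI) = 67290/EI
  δ_0 = 86498/EI
Flexibility coefficient — unit upward force at Y: δ_{YY} = L³/(3EI) = 914.7/EI.
Compatibility at Y: δ_0 − R_Y·δ_{YY} = 0, so R_Y = 86498/914.7 = 94.57 kN.

R_Y = 94.57 kN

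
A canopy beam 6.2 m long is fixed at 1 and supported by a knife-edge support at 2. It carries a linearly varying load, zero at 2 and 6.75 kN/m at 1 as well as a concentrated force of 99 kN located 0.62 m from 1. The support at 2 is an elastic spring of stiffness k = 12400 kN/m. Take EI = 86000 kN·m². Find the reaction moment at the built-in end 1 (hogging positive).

Take the reaction at 2 as the redundant and release it; the primary structure is a cantilever fixed at 1.
Deflection at 2 on the released cantilever, summing each load's contribution:
  triangular load, peak 6.75 at the fixed end: w₀L⁴/(30EI) = 332.5/EI
  point load 99 at a = 0.62: Pa²(3L − a)/(6EI) = 114/EI
  δ_0 = 446.5/EI
Tip deflection under a unit load at 2: L³/(3EI) = 79.44/EI.
With EI = 86000 kN·m²: δ_0 = 0.005192 m and δ_{22} = 0.000924 m/kN.
Compatibility — the spring shortens by R_2/k under the reaction it provides: δ_0 − R_2·δ_{22} = R_2/k. With 1/k = 0.000081 m/kN, R_2 = δ_0 / (δ_{22} + 1/k) = 0.005192 / (0.000924 + 0.000081) = 5.169 kN.
Moment equilibrium about 1: M_1 = Σ(load moments about 1) − R_2·L = 104.6 − 5.169×6.2 = 72.58 kN·m.

M_1 = 72.58 kN·m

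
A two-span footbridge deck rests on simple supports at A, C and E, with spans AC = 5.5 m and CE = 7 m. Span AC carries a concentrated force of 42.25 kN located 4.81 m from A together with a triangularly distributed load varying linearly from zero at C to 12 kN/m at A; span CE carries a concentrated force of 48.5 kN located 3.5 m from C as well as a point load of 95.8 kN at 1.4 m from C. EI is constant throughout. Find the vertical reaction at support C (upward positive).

Insert a hinge at C; M_C is the redundant, and each span becomes simply supported.
Discontinuity in slope at C on the released structure — sum the simple-span end rotations:
  span AC: point load 42.25 at a = 4.81: Pab(L + a)/(6LEI) = 43.81/EI
  span AC: triangular load, peak 12: 7w₀L³/(360EI) = 38.82/EI
  span CE: point load 48.5 at a = 3.5: Pab(L + b)/(6LEI) = 148.5/EI
  span CE: point load 95.8 at a = 1.4: Pab(L + b)/(6LEI) = 225.3/EI
  relative rotation θ_0 = (82.63 + 373.9)/EI = 456.5/EI
A unit hogging moment at C produces rotation L₁/(3EI) + L₂/(3EI) = 4.167/EI.
Compatibility: M_C·(L₁+L₂)/(3EI) = θ_0, giving M_C = 109.6 kN·m (hogging).
Span AC, ΣM about A with M_C applied at C: R_C^{AC}·5.5 = 263.7 + 109.6, so R_C^{AC} = 67.87 kN and R_A = 75.25 − 67.87 = 7.381 kN.
Span CE, ΣM about E: R_C^{CE}·7 = 706.2 + 109.6, so R_C^{CE} = 116.5 kN and R_E = 144.3 − 116.5 = 27.76 kN.
R_C = 67.87 + 116.5 = 184.4 kN.

R_C = 184.4 kN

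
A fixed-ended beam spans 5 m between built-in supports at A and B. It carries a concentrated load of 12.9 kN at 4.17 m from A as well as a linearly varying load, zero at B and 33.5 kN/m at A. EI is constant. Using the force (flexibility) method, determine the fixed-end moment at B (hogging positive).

M_B = 35.36 kN·m

Take the two fixed-end moments M_A, M_B as redundants; the released structure is the simple span AB.
On the primary (simply-supported) span, the end slopes from the loading are:
  at A: point load 12.9 at a = 4.17: Pab(L + b)/(6LEI) = 8.677/EI
  at B: point load 12.9 at a = 4.17: Pab(L + a)/(6LEI) = 13.65/EI
  at A: triangular load, peak 33.5: w₀L³/(45EI) = 93.06/EI
  at B: triangular load, peak 33.5: 7w₀L³/(360EI) = 81.42/EI
  θ_A0 = 101.7/EI,  θ_B0 = 95.07/EI
Flexibility coefficients: a unit moment at one end gives L/(3EI) there and L/(6EI) at the far end, so f₁₁ = f₂₂ = 1.667/EI and f₁₂ = f₂₁ = 0.8333/EI.
Compatibility — zero rotation at each built-in end:
  1.667 M_A + 0.8333 M_B = 101.7
  0.8333 M_A + 1.667 M_B = 95.07
Solving the pair gives M_A = 43.36 kN·m and M_B = 35.36 kN·m (hogging).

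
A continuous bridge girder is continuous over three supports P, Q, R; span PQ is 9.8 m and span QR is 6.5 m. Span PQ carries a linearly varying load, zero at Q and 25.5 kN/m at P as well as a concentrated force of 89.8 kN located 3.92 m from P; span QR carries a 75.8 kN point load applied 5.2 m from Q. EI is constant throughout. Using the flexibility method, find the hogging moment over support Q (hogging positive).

Take M_Q as the redundant. Released structure: two simple spans PQ and QR with a hinge at Q.
Rotations at Q on the released spans (each span's end-slope, ×1/EI):
  span PQ: triangular load, peak 25.5: 7w₀L³/(360EI) = 466.7/EI
  span PQ: point load 89.8 at a = 3.92: Pab(L + a)/(6LEI) = 483/EI
  span QR: point load 75.8 at a = 5.2: Pab(L + b)/(6LEI) = 102.5/EI
  relative rotation θ_0 = (949.6 + 102.5)/EI = 1052/EI
A unit hogging moment at Q produces rotation L₁/(3EI) + L₂/(3EI) = 5.433/EI.
Compatibility: M_Q·(L₁+L₂)/(3EI) = θ_0, giving M_Q = 193.6 kN·m (hogging).

M_Q = 193.6 kN·m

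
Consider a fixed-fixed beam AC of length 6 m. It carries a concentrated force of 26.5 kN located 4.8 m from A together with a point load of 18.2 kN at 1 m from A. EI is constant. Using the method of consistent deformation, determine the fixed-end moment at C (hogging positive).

Release both end moments; the primary structure is a simply-supported span AC with redundants M_A and M_C.
On the primary (simply-supported) span, the end slopes from the loading are:
  at A: point load 26.5 at a = 4.8: Pab(L + b)/(6LEI) = 30.53/EI
  at C: point load 26.5 at a = 4.8: Pab(L + a)/(6LEI) = 45.79/EI
  at A: point load 18.2 at a = 1: Pab(L + b)/(6LEI) = 27.81/EI
  at C: point load 18.2 at a = 1: Pab(L + a)/(6LEI) = 17.69/EI
  θ_A0 = 58.33/EI,  θ_C0 = 63.49/EI
Flexibility coefficients: a unit moment at one end gives L/(3EI) there and L/(6EI) at the far end, so f₁₁ = f₂₂ = 2/EI and f₁₂ = f₂₁ = 1/EI.
Compatibility — zero rotation at each built-in end:
  2 M_A + 1 M_C = 58.33
  1 M_A + 2 M_C = 63.49
Solving the pair gives M_A = 17.73 kN·m and M_C = 22.88 kN·m (hogging).

M_C = 22.88 kN·m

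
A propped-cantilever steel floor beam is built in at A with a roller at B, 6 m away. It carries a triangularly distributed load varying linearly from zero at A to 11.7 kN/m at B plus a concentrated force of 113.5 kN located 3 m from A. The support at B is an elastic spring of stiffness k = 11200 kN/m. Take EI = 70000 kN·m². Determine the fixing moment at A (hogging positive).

Take the reaction at B as the redundant and release it; the primary structure is a cantilever fixed at A.
Downward deflection at the released point B due to the loads:
  triangular load, peak 11.7 at the free end: 11w₀L⁴/(120EI) = 1390/EI
  point load 113.5 at a = 3: Pa²(3L − a)/(6EI) = 2554/EI
  δ_0 = 3944/EI
Flexibility coefficient — unit upward force at B: δ_{BB} = L³/(3EI) = 72/EI.
With EI = 70000 kN·m²: δ_0 = 0.056339 m and δ_{BB} = 0.001029 m/kN.
Compatibility — the spring shortens by R_B/k under the reaction it provides: δ_0 − R_B·δ_{BB} = R_B/k. With 1/k = 0.000089 m/kN, R_B = δ_0 / (δ_{BB} + 1/k) = 0.056339 / (0.001029 + 0.000089) = 50.4 kN.
Moment equilibrium about A: M_A = Σ(load moments about A) − R_B·L = 480.9 − 50.4×6 = 178.5 kN·m.

M_A = 178.5 kN·m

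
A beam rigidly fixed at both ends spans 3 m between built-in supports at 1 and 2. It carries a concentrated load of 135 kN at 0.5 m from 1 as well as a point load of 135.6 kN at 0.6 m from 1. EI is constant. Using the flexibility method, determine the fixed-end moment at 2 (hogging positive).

Take the two fixed-end moments M_1, M_2 as redundants; the released structure is the simple span 12.
On the primary (simply-supported) span, the end slopes from the loading are:
  at 1: point load 135 at a = 0.5: Pab(L + b)/(6LEI) = 51.56/EI
  at 2: point load 135 at a = 0.5: Pab(L + a)/(6LEI) = 32.81/EI
  at 1: point load 135.6 at a = 0.6: Pab(L + b)/(6LEI) = 58.58/EI
  at 2: point load 135.6 at a = 0.6: Pab(L + a)/(6LEI) = 39.05/EI
  θ_10 = 110.1/EI,  θ_20 = 71.87/EI
Flexibility coefficients: a unit moment at one end gives L/(3EI) there and L/(6EI) at the far end, so f₁₁ = f₂₂ = 1/EI and f₁₂ = f₂₁ = 0.5/EI.
Compatibility — zero rotation at each built-in end:
  1 M_1 + 0.5 M_2 = 110.1
  0.5 M_1 + 1 M_2 = 71.87
Solving the pair gives M_1 = 98.95 kN·m and M_2 = 22.39 kN·m (hogging).

M_2 = 22.39 kN·m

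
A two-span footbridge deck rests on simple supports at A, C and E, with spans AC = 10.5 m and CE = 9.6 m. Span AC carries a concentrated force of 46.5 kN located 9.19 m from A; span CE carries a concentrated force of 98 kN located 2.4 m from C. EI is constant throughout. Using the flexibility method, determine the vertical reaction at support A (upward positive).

Release continuity at C by inserting a hinge; the redundant is the internal moment M_C. The primary structure is two simply-supported spans AC and CE.
Rotations at C on the released spans (each span's end-slope, ×1/EI):
  span AC: point load 46.5 at a = 9.19: Pab(L + a)/(6LEI) = 175/EI
  span CE: point load 98 at a = 2.4: Pab(L + b)/(6LEI) = 493.9/EI
  relative rotation θ_0 = (175 + 493.9)/EI = 668.9/EI
A unit hogging moment at C produces rotation L₁/(3EI) + L₂/(3EI) = 6.7/EI.
Compatibility: M_C·(L₁+L₂)/(3EI) = θ_0, giving M_C = 99.83 kN·m (hogging).
Span AC, ΣM about A with M_C applied at C: R_C^{AC}·10.5 = 427.3 + 99.83, so R_C^{AC} = 50.21 kN and R_A = 46.5 − 50.21 = -3.706 kN.

R_A = -3.706 kN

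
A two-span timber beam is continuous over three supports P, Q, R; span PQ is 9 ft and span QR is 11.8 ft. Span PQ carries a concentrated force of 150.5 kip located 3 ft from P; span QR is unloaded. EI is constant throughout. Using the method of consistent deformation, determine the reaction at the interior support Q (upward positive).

Take M_Q as the redundant. Released structure: two simple spans PQ and QR with a hinge at Q.
End slopes at the hinge Q, treating each span as simply supported:
  span PQ: point load 150.5 at a = 3: Pab(L + a)/(6LEI) = 602/EI
  relative rotation θ_0 = (602 + 0)/EI = 602/EI
A unit hogging moment at Q produces rotation L₁/(3EI) + L₂/(3EI) = 6.933/EI.
Slope continuity at Q: θ_0 = M_Q·6.933/EI, so M_Q = 602/6.933 = 86.83 kip·ft (hogging).
Span PQ, ΣM about P with M_Q applied at Q: R_Q^{PQ}·9 = 451.5 + 86.83, so R_Q^{PQ} = 59.81 kip and R_P = 150.5 − 59.81 = 90.69 kip.
Span QR, ΣM about R: R_Q^{QR}·11.8 = 0 + 86.83, so R_Q^{QR} = 7.358 kip and R_R = 0 − 7.358 = -7.358 kip.
R_Q = 59.81 + 7.358 = 67.17 kip.

R_Q = 67.17 kip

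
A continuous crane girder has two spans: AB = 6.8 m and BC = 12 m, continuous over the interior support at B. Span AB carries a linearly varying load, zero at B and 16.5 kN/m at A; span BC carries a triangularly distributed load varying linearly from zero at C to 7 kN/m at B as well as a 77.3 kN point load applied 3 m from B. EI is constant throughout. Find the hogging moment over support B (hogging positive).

Release continuity at B by inserting a hinge; the redundant is the internal moment M_B. The primary structure is two simply-supported spans AB and BC.
End slopes at the hinge B, treating each span as simply supported:
  span AB: triangular load, peak 16.5: 7w₀L³/(360EI) = 100.9/EI
  span BC: triangular load, peak 7: w₀L³/(45EI) = 268.8/EI
  span BC: point load 77.3 at a = 3: Pab(L + b)/(6LEI) = 608.7/EI
  relative rotation θ_0 = (100.9 + 877.5)/EI = 978.4/EI
A unit hogging moment at B produces rotation L₁/(3EI) + L₂/(3EI) = 6.267/EI.
Compatibility: M_B·(L₁+L₂)/(3EI) = θ_0, giving M_B = 156.1 kN·m (hogging).

M_B = 156.1 kN·m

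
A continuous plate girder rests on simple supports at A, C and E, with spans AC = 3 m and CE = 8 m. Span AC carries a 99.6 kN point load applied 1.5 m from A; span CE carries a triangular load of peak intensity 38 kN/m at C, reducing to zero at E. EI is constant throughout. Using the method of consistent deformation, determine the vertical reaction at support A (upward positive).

R_A = 5.402 kN

Take M_C as the redundant. Released structure: two simple spans AC and CE with a hinge at C.
Rotations at C on the released spans (each span's end-slope, ×1/EI):
  span AC: point load 99.6 at a = 1.5: Pab(L + a)/(6LEI) = 56.02/EI
  span CE: triangular load, peak 38: w₀L³/(45EI) = 432.4/EI
  relative rotation θ_0 = (56.02 + 432.4)/EI = 488.4/EI
A unit hogging moment at C produces rotation L₁/(3EI) + L₂/(3EI) = 3.667/EI.
Compatibility: M_C·(L₁+L₂)/(3EI) = θ_0, giving M_C = 133.2 kN·m (hogging).
Span AC, ΣM about A with M_C applied at C: R_C^{AC}·3 = 149.4 + 133.2, so R_C^{AC} = 94.2 kN and R_A = 99.6 − 94.2 = 5.402 kN.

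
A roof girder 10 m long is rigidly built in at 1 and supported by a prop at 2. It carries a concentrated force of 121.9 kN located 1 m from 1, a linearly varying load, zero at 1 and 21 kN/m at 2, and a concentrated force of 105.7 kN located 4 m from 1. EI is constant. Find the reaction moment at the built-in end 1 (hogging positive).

M_1 = 429.7 kN·m

Take the reaction at 2 as the redundant and release it; the primary structure is a cantilever fixed at 1.
Primary-structure tip deflection at 2 by superposition:
  point load 121.9 at a = 1: Pa²(3L − a)/(6EI) = 589.2/EI
  triangular load, peak 21 at the free end: 11w₀L⁴/(120EI) = 19250/EI
  point load 105.7 at a = 4: Pa²(3L − a)/(6EI) = 7329/EI
  δ_0 = 27168/EI
Flexibility coefficient — unit upward force at 2: δ_{22} = L³/(3EI) = 333.3/EI.
The prop prevents deflection at 2: R_2 = δ_0/δ_{22} = 27168/333.3 = 81.5 kN.
Moment equilibrium about 1: M_1 = Σ(load moments about 1) − R_2·L = 1245 − 81.5×10 = 429.7 kN·m.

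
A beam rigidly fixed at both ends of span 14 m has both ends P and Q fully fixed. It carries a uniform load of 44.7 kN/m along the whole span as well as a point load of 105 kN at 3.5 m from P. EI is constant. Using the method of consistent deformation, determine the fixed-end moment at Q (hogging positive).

Take the two fixed-end moments M_P, M_Q as redundants; the released structure is the simple span PQ.
End rotations of the released simple span under the applied load (×1/EI):
  at P: UDL 44.7: wL³/(24EI) = 5111/EI
  at Q: UDL 44.7: wL³/(24EI) = 5111/EI
  at P: point load 105 at a = 3.5: Pab(L + b)/(6LEI) = 1125/EI
  at Q: point load 105 at a = 3.5: Pab(L + a)/(6LEI) = 803.9/EI
  θ_P0 = 6236/EI,  θ_Q0 = 5915/EI
Flexibility coefficients: a unit moment at one end gives L/(3EI) there and L/(6EI) at the far end, so f₁₁ = f₂₂ = 4.667/EI and f₁₂ = f₂₁ = 2.333/EI.
Compatibility — zero rotation at each built-in end:
  4.667 M_P + 2.333 M_Q = 6236
  2.333 M_P + 4.667 M_Q = 5915
Solving the pair gives M_P = 936.8 kN·m and M_Q = 799 kN·m (hogging).

M_Q = 799 kN·m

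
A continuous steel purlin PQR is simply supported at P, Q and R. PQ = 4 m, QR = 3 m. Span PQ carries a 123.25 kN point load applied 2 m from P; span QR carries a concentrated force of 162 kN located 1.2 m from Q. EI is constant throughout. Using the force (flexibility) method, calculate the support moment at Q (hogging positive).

Release continuity at Q by inserting a hinge; the redundant is the internal moment M_Q. The primary structure is two simply-supported spans PQ and QR.
Discontinuity in slope at Q on the released structure — sum the simple-span end rotations:
  span PQ: point load 123.25 at a = 2: Pab(L + a)/(6LEI) = 123.2/EI
  span QR: point load 162 at a = 1.2: Pab(L + b)/(6LEI) = 93.31/EI
  relative rotation θ_0 = (123.2 + 93.31)/EI = 216.6/EI
A unit hogging moment at Q produces rotation L₁/(3EI) + L₂/(3EI) = 2.333/EI.
Slope continuity at Q: θ_0 = M_Q·2.333/EI, so M_Q = 216.6/2.333 = 92.81 kN·m (hogging).

M_Q = 92.81 kN·m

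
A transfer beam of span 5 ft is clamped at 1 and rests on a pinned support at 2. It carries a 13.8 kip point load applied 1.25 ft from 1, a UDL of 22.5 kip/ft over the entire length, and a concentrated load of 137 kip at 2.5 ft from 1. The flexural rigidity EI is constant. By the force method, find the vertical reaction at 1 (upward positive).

R_1 = 177.1 kip

Choose R_2 as the redundant. The primary structure is the cantilever fixed at 1.
Deflection at 2 on the released cantilever, summing each load's contribution:
  point load 13.8 at a = 1.25: Pa²(3L − a)/(6EI) = 49.41/EI
  UDL 22.5: wL⁴/(8EI) = 1758/EI
  point load 137 at a = 2.5: Pa²(3L − a)/(6EI) = 1784/EI
  δ_0 = 3591/EI
Flexibility coefficient — unit upward force at 2: δ_{22} = L³/(3EI) = 41.67/EI.
Compatibility at 2: δ_0 − R_2·δ_{22} = 0, so R_2 = 3591/41.67 = 86.19 kip.
Vertical equilibrium: R_1 = ΣP − R_2 = 263.3 − 86.19 = 177.1 kip.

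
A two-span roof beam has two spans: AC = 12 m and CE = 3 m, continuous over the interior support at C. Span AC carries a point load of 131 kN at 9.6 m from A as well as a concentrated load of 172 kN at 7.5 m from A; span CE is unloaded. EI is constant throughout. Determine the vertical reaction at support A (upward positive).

R_A = 49.41 kN

Take M_C as the redundant. Released structure: two simple spans AC and CE with a hinge at C.
End slopes at the hinge C, treating each span as simply supported:
  span AC: point load 131 at a = 9.6: Pab(L + a)/(6LEI) = 905.5/EI
  span AC: point load 172 at a = 7.5: Pab(L + a)/(6LEI) = 1572/EI
  relative rotation θ_0 = (2478 + 0)/EI = 2478/EI
A unit hogging moment at C produces rotation L₁/(3EI) + L₂/(3EI) = 5/EI.
Slope continuity at C: θ_0 = M_C·5/EI, so M_C = 2478/5 = 495.5 kN·m (hogging).
Span AC, ΣM about A with M_C applied at C: R_C^{AC}·12 = 2548 + 495.5, so R_C^{AC} = 253.6 kN and R_A = 303 − 253.6 = 49.41 kN.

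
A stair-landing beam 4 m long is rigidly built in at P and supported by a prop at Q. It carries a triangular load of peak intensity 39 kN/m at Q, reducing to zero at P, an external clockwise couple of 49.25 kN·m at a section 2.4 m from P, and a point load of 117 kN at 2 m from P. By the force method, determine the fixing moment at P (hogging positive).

Take the reaction at Q as the redundant and release it; the primary structure is a cantilever fixed at P.
Primary-structure tip deflection at Q by superposition:
  triangular load, peak 39 at the free end: 11w₀L⁴/(120EI) = 915.2/EI
  clockwise couple 49.25 at a = 2.4: M₀a(2L − a)/(2EI) = 331/EI
  point load 117 at a = 2: Pa²(3L − a)/(6EI) = 780/EI
  δ_0 = 2026/EI
Flexibility coefficient — unit upward force at Q: δ_{QQ} = L³/(3EI) = 21.33/EI.
The prop prevents deflection at Q: R_Q = δ_0/δ_{QQ} = 2026/21.33 = 94.98 kN.
Moment equilibrium about P: M_P = Σ(load moments about P) − R_Q·L = 491.2 − 94.98×4 = 111.3 kN·m.

M_P = 111.3 kN·m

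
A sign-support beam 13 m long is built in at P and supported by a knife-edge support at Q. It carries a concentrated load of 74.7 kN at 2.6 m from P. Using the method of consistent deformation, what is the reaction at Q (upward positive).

Take the reaction at Q as the redundant and release it; the primary structure is a cantilever fixed at P.
Free-end deflection of the primary structure under the applied loading (downward +):
  point load 74.7 at a = 2.6: Pa²(3L − a)/(6EI) = 3063/EI
Flexibility coefficient — unit upward force at Q: δ_{QQ} = L³/(3EI) = 732.3/EI.
Compatibility at Q: δ_0 − R_Q·δ_{QQ} = 0, so R_Q = 3063/732.3 = 4.183 kN.

R_Q = 4.183 kN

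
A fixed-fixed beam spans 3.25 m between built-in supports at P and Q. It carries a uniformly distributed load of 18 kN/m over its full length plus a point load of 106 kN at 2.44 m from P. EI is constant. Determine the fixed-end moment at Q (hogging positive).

M_Q = 64.24 kN·m

Release both end moments; the primary structure is a simply-supported span PQ with redundants M_P and M_Q.
End rotations of the released simple span under the applied load (×1/EI):
  at P: UDL 18: wL³/(24EI) = 25.75/EI
  at Q: UDL 18: wL³/(24EI) = 25.75/EI
  at P: point load 106 at a = 2.44: Pab(L + b)/(6LEI) = 43.62/EI
  at Q: point load 106 at a = 2.44: Pab(L + a)/(6LEI) = 61.13/EI
  θ_P0 = 69.36/EI,  θ_Q0 = 86.88/EI
Flexibility coefficients: a unit moment at one end gives L/(3EI) there and L/(6EI) at the far end, so f₁₁ = f₂₂ = 1.083/EI and f₁₂ = f₂₁ = 0.5417/EI.
Compatibility — zero rotation at each built-in end:
  1.083 M_P + 0.5417 M_Q = 69.36
  0.5417 M_P + 1.083 M_Q = 86.88
Solving the pair gives M_P = 31.91 kN·m and M_Q = 64.24 kN·m (hogging).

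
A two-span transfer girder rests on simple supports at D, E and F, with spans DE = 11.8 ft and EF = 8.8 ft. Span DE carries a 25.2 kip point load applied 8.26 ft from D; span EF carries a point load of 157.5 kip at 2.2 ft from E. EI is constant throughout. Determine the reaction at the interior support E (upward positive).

R_E = 161.1 kip

Release continuity at E by inserting a hinge; the redundant is the internal moment M_E. The primary structure is two simply-supported spans DE and EF.
Discontinuity in slope at E on the released structure — sum the simple-span end rotations:
  span DE: point load 25.2 at a = 8.26: Pab(L + a)/(6LEI) = 208.8/EI
  span EF: point load 157.5 at a = 2.2: Pab(L + b)/(6LEI) = 667/EI
  relative rotation θ_0 = (208.8 + 667)/EI = 875.8/EI
A unit hogging moment at E produces rotation L₁/(3EI) + L₂/(3EI) = 6.867/EI.
Compatibility: M_E·(L₁+L₂)/(3EI) = θ_0, giving M_E = 127.5 kip·ft (hogging).
Span DE, ΣM about D with M_E applied at E: R_E^{DE}·11.8 = 208.2 + 127.5, so R_E^{DE} = 28.45 kip and R_D = 25.2 − 28.45 = -3.249 kip.
Span EF, ΣM about F: R_E^{EF}·8.8 = 1040 + 127.5, so R_E^{EF} = 132.6 kip and R_F = 157.5 − 132.6 = 24.88 kip.
R_E = 28.45 + 132.6 = 161.1 kip.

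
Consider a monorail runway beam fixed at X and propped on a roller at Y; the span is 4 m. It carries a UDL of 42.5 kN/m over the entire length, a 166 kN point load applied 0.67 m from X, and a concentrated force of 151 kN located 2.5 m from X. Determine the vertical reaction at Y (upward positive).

Take the reaction at Y as the redundant and release it; the primary structure is a cantilever fixed at X.
Downward deflection at the released point Y due to the loads:
  UDL 42.5: wL⁴/(8EI) = 1360/EI
  point load 166 at a = 0.67: Pa²(3L − a)/(6EI) = 140.7/EI
  point load 151 at a = 2.5: Pa²(3L − a)/(6EI) = 1494/EI
  δ_0 = 2995/EI
Tip deflection under a unit load at Y: L³/(3EI) = 21.33/EI.
Compatibility at Y: δ_0 − R_Y·δ_{YY} = 0, so R_Y = 2995/21.33 = 140.4 kN.

R_Y = 140.4 kN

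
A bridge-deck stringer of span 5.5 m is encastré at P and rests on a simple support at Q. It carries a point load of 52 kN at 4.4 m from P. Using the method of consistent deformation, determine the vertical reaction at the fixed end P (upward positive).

Choose R_Q as the redundant. The primary structure is the cantilever fixed at P.
Free-end deflection of the primary structure under the applied loading (downward +):
  point load 52 at a = 4.4: Pa²(3L − a)/(6EI) = 2030/EI
Tip deflection under a unit load at Q: L³/(3EI) = 55.46/EI.
The prop prevents deflection at Q: R_Q = δ_0/δ_{QQ} = 2030/55.46 = 36.61 kN.
Vertical equilibrium: R_P = ΣP − R_Q = 52 − 36.61 = 15.39 kN.

R_P = 15.39 kN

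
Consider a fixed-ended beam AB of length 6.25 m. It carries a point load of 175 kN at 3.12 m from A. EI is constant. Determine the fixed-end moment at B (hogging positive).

M_B = 136.5 kN·m

Take the two fixed-end moments M_A, M_B as redundants; the released structure is the simple span AB.
End rotations of the released simple span under the applied load (×1/EI):
  at A: point load 175 at a = 3.12: Pab(L + b)/(6LEI) = 427.5/EI
  at B: point load 175 at a = 3.12: Pab(L + a)/(6LEI) = 427/EI
  θ_A0 = 427.5/EI,  θ_B0 = 427/EI
Flexibility coefficients: a unit moment at one end gives L/(3EI) there and L/(6EI) at the far end, so f₁₁ = f₂₂ = 2.083/EI and f₁₂ = f₂₁ = 1.042/EI.
Compatibility — zero rotation at each built-in end:
  2.083 M_A + 1.042 M_B = 427.5
  1.042 M_A + 2.083 M_B = 427
Solving the pair gives M_A = 136.9 kN·m and M_B = 136.5 kN·m (hogging).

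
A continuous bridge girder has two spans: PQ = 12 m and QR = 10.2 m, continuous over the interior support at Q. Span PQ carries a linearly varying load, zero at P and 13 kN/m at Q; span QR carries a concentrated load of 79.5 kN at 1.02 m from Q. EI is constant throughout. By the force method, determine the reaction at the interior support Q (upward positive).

R_Q = 141.6 kN

Insert a hinge at Q; M_Q is the redundant, and each span becomes simply supported.
End slopes at the hinge Q, treating each span as simply supported:
  span PQ: triangular load, peak 13: w₀L³/(45EI) = 499.2/EI
  span QR: point load 79.5 at a = 1.02: Pab(L + b)/(6LEI) = 235.7/EI
  relative rotation θ_0 = (499.2 + 235.7)/EI = 734.9/EI
A unit hogging moment at Q produces rotation L₁/(3EI) + L₂/(3EI) = 7.4/EI.
Compatibility: M_Q·(L₁+L₂)/(3EI) = θ_0, giving M_Q = 99.31 kN·m (hogging).
Span PQ, ΣM about P with M_Q applied at Q: R_Q^{PQ}·12 = 624 + 99.31, so R_Q^{PQ} = 60.28 kN and R_P = 78 − 60.28 = 17.72 kN.
Span QR, ΣM about R: R_Q^{QR}·10.2 = 729.8 + 99.31, so R_Q^{QR} = 81.29 kN and R_R = 79.5 − 81.29 = -1.787 kN.
R_Q = 60.28 + 81.29 = 141.6 kN.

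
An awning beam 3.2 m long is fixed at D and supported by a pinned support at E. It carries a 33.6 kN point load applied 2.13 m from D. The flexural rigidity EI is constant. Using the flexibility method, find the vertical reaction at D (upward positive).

R_D = 16.22 kN

Remove the prop at E; the released (primary) structure is a cantilever built in at D.
Deflection at E on the released cantilever, summing each load's contribution:
  point load 33.6 at a = 2.13: Pa²(3L − a)/(6EI) = 189.8/EI
Flexibility coefficient — unit upward force at E: δ_{EE} = L³/(3EI) = 10.92/EI.
The prop prevents deflection at E: R_E = δ_0/δ_{EE} = 189.8/10.92 = 17.38 kN.
Vertical equilibrium: R_D = ΣP − R_E = 33.6 − 17.38 = 16.22 kN.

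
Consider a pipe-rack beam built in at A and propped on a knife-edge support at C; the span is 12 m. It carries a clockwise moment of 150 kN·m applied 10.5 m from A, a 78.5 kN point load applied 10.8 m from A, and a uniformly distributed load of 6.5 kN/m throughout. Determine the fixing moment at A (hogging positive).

M_A = 92.14 kN·m

Choose R_C as the redundant. The primary structure is the cantilever fixed at A.
Downward deflection at the released point C due to the loads:
  clockwise couple 150 at a = 10.5: M₀a(2L − a)/(2EI) = 10631/EI
  point load 78.5 at a = 10.8: Pa²(3L − a)/(6EI) = 38456/EI
  UDL 6.5: wL⁴/(8EI) = 16848/EI
  δ_0 = 65935/EI
Tip deflection under a unit load at C: L³/(3EI) = 576/EI.
Compatibility at C: δ_0 − R_C·δ_{CC} = 0, so R_C = 65935/576 = 114.5 kN.
Moment equilibrium about A: M_A = Σ(load moments about A) − R_C·L = 1466 − 114.5×12 = 92.14 kN·m.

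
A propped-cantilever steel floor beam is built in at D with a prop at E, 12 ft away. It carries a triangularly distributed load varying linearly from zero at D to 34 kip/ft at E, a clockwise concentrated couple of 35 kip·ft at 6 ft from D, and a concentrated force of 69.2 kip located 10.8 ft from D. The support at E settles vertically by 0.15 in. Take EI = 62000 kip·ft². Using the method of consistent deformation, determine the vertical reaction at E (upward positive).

Remove the prop at E; the released (primary) structure is a cantilever built in at D.
Downward deflection at the released point E due to the loads:
  triangular load, peak 34 at the free end: 11w₀L⁴/(120EI) = 64627/EI
  clockwise couple 35 at a = 6: M₀a(2L − a)/(2EI) = 1890/EI
  point load 69.2 at a = 10.8: Pa²(3L − a)/(6EI) = 33900/EI
  δ_0 = 100417/EI
Flexibility coefficient — unit upward force at E: δ_{EE} = L³/(3EI) = 576/EI.
With EI = 62000 kip·ft²: δ_0 = 1.6196 ft and δ_{EE} = 0.00929 ft/kip.
Compatibility — the beam at E must follow the support down by 0.0125 ft: δ_0 − R_E·δ_{EE} = 0.0125, so R_E = (1.6196 − 0.0125)/0.00929 = 173 kip.

R_E = 173 kip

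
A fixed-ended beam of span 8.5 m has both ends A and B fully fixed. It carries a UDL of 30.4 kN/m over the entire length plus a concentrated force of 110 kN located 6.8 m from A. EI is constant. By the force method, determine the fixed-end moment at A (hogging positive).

Take the two fixed-end moments M_A, M_B as redundants; the released structure is the simple span AB.
End rotations of the released simple span under the applied load (×1/EI):
  at A: UDL 30.4: wL³/(24EI) = 777.9/EI
  at B: UDL 30.4: wL³/(24EI) = 777.9/EI
  at A: point load 110 at a = 6.8: Pab(L + b)/(6LEI) = 254.3/EI
  at B: point load 110 at a = 6.8: Pab(L + a)/(6LEI) = 381.5/EI
  θ_A0 = 1032/EI,  θ_B0 = 1159/EI
Flexibility coefficients: a unit moment at one end gives L/(3EI) there and L/(6EI) at the far end, so f₁₁ = f₂₂ = 2.833/EI and f₁₂ = f₂₁ = 1.417/EI.
Compatibility — zero rotation at each built-in end:
  2.833 M_A + 1.417 M_B = 1032
  1.417 M_A + 2.833 M_B = 1159
Solving the pair gives M_A = 213 kN·m and M_B = 302.7 kN·m (hogging).

M_A = 213 kN·m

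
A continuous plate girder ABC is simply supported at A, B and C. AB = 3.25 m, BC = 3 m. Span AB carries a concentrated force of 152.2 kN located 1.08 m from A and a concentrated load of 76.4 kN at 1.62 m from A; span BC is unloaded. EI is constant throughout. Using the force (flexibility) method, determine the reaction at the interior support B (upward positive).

R_B = 128.5 kN

Take M_B as the redundant. Released structure: two simple spans AB and BC with a hinge at B.
Discontinuity in slope at B on the released structure — sum the simple-span end rotations:
  span AB: point load 152.2 at a = 1.08: Pab(L + a)/(6LEI) = 79.2/EI
  span AB: point load 76.4 at a = 1.62: Pab(L + a)/(6LEI) = 50.38/EI
  relative rotation θ_0 = (129.6 + 0)/EI = 129.6/EI
A unit hogging moment at B produces rotation L₁/(3EI) + L₂/(3EI) = 2.083/EI.
Compatibility: M_B·(L₁+L₂)/(3EI) = θ_0, giving M_B = 62.2 kN·m (hogging).
Span AB, ΣM about A with M_B applied at B: R_B^{AB}·3.25 = 288.1 + 62.2, so R_B^{AB} = 107.8 kN and R_A = 228.6 − 107.8 = 120.8 kN.
Span BC, ΣM about C: R_B^{BC}·3 = 0 + 62.2, so R_B^{BC} = 20.73 kN and R_C = 0 − 20.73 = -20.73 kN.
R_B = 107.8 + 20.73 = 128.5 kN.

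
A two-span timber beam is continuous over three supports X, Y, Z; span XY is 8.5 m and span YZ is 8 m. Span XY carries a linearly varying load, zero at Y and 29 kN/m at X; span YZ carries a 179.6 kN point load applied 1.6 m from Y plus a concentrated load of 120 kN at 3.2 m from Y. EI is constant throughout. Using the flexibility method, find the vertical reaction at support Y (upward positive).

R_Y = 318.1 kN

Take M_Y as the redundant. Released structure: two simple spans XY and YZ with a hinge at Y.
Rotations at Y on the released spans (each span's end-slope, ×1/EI):
  span XY: triangular load, peak 29: 7w₀L³/(360EI) = 346.3/EI
  span YZ: point load 179.6 at a = 1.6: Pab(L + b)/(6LEI) = 551.7/EI
  span YZ: point load 120 at a = 3.2: Pab(L + b)/(6LEI) = 491.5/EI
  relative rotation θ_0 = (346.3 + 1043)/EI = 1390/EI
A unit hogging moment at Y produces rotation L₁/(3EI) + L₂/(3EI) = 5.5/EI.
Slope continuity at Y: θ_0 = M_Y·5.5/EI, so M_Y = 1390/5.5 = 252.6 kN·m (hogging).
Span XY, ΣM about X with M_Y applied at Y: R_Y^{XY}·8.5 = 349.2 + 252.6, so R_Y^{XY} = 70.81 kN and R_X = 123.2 − 70.81 = 52.44 kN.
Span YZ, ΣM about Z: R_Y^{YZ}·8 = 1725 + 252.6, so R_Y^{YZ} = 247.3 kN and R_Z = 299.6 − 247.3 = 52.34 kN.
R_Y = 70.81 + 247.3 = 318.1 kN.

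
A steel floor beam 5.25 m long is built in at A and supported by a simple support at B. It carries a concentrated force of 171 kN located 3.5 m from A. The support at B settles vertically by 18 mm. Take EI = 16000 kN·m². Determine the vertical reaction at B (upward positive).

R_B = 82.7 kN

Choose R_B as the redundant. The primary structure is the cantilever fixed at A.
Downward deflection at the released point B due to the loads:
  point load 171 at a = 3.5: Pa²(3L − a)/(6EI) = 4277/EI
Tip deflection under a unit load at B: L³/(3EI) = 48.23/EI.
With EI = 16000 kN·m²: δ_0 = 0.2673 m and δ_{BB} = 0.003015 m/kN.
Compatibility — the beam at B must follow the support down by 0.018 m: δ_0 − R_B·δ_{BB} = 0.018, so R_B = (0.2673 − 0.018)/0.003015 = 82.7 kN.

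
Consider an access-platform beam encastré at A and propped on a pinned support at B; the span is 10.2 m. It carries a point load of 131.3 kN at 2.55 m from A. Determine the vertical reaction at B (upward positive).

Remove the prop at B; the released (primary) structure is a cantilever built in at A.
Free-end deflection of the primary structure under the applied loading (downward +):
  point load 131.3 at a = 2.55: Pa²(3L − a)/(6EI) = 3991/EI
Tip deflection under a unit load at B: L³/(3EI) = 353.7/EI.
Compatibility at B: δ_0 − R_B·δ_{BB} = 0, so R_B = 3991/353.7 = 11.28 kN.

R_B = 11.28 kN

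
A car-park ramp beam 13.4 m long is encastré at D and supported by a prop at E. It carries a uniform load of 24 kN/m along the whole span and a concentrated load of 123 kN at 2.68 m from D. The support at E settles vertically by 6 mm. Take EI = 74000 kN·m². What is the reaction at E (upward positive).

R_E = 126.9 kN

Release the roller at E. Primary structure: cantilever fixed at D.
Deflection at E on the released cantilever, summing each load's contribution:
  UDL 24: wL⁴/(8EI) = 96725/EI
  point load 123 at a = 2.68: Pa²(3L − a)/(6EI) = 5524/EI
  δ_0 = 102250/EI
Flexibility coefficient — unit upward force at E: δ_{EE} = L³/(3EI) = 802/EI.
With EI = 74000 kN·m²: δ_0 = 1.3818 m and δ_{EE} = 0.010838 m/kN.
Compatibility — the beam at E must follow the support down by 0.006 m: δ_0 − R_E·δ_{EE} = 0.006, so R_E = (1.3818 − 0.006)/0.010838 = 126.9 kN.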